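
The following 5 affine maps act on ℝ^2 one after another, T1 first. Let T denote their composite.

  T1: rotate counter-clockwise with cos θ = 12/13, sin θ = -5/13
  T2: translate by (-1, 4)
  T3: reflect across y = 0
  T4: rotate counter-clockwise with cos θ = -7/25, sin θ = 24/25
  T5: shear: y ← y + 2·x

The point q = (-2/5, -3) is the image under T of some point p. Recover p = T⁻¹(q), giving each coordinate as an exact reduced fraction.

T1 = [12/13 5/13 0; -5/13 12/13 0; 0 0 1]
T2·T1 = [12/13 5/13 -1; -5/13 12/13 4; 0 0 1]
T3·…·T1 = [12/13 5/13 -1; 5/13 -12/13 -4; 0 0 1]
T4·…·T1 = [-204/325 253/325 103/25; 253/325 204/325 4/25; 0 0 1]
T5·…·T1 = [-204/325 253/325 103/25; -31/65 142/65 42/5; 0 0 1]
det M = -1; M⁻¹ = [-142/65 253/325 32/13; -31/65 204/325 -43/13; 0 0 1]
M⁻¹ · (-2/5, -3)ᵀ = (1, -5)ᵀ

p = (1, -5)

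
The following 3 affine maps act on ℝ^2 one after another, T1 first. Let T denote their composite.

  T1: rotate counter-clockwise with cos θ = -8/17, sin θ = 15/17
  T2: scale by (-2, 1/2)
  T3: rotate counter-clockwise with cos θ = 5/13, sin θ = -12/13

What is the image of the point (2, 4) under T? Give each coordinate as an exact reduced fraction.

T1 rotate counter-clockwise with cos θ = -8/17, sin θ = 15/17: (2, 4) → (-76/17, -2/17)
T2 scale by (-2, 1/2): (-76/17, -2/17) → (152/17, -1/17)
T3 rotate counter-clockwise with cos θ = 5/13, sin θ = -12/13: (152/17, -1/17) → (44/13, -1829/221)

T(p) = (44/13, -1829/221)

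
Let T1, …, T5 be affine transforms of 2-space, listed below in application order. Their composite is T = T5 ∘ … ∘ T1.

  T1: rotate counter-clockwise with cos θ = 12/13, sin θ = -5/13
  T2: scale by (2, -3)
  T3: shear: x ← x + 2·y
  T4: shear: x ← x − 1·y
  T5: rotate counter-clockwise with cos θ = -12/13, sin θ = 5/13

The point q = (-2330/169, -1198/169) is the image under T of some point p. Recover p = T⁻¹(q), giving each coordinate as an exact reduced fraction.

p = (2/3, -4)

T1 = [12/13 5/13 0; -5/13 12/13 0; 0 0 1]
T2·T1 = [24/13 10/13 0; 15/13 -36/13 0; 0 0 1]
T3·…·T1 = [54/13 -62/13 0; 15/13 -36/13 0; 0 0 1]
T4·…·T1 = [3 -2 0; 15/13 -36/13 0; 0 0 1]
T5·…·T1 = [-543/169 492/169 0; 15/169 302/169 0; 0 0 1]
det M = -6; M⁻¹ = [-151/507 82/169 0; 5/338 181/338 0; 0 0 1]
M⁻¹ · (-2330/169, -1198/169)ᵀ = (2/3, -4)ᵀ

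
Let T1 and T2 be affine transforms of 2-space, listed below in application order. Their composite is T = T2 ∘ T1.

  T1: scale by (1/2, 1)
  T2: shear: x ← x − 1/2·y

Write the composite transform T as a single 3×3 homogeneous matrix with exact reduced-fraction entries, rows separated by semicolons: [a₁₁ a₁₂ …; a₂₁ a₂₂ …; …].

T = [1/2 -1/2 0; 0 1 0; 0 0 1]

T1 = [1/2 0 0; 0 1 0; 0 0 1]
T2·T1 = [1/2 -1/2 0; 0 1 0; 0 0 1]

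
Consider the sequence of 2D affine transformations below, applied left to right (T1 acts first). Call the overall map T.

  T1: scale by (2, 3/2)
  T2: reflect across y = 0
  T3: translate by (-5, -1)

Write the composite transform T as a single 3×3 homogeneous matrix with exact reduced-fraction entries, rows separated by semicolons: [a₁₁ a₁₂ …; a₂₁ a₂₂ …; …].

T1 = [2 0 0; 0 3/2 0; 0 0 1]
T2·T1 = [2 0 0; 0 -3/2 0; 0 0 1]
T3·…·T1 = [2 0 -5; 0 -3/2 -1; 0 0 1]

T = [2 0 -5; 0 -3/2 -1; 0 0 1]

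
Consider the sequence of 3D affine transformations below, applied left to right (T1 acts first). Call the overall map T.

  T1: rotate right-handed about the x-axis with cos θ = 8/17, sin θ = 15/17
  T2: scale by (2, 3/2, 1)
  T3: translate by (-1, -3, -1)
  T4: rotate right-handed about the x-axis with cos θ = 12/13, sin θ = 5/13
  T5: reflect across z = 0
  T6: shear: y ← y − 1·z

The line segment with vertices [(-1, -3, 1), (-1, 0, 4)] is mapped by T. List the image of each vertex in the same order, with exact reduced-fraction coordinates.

image vertices: (-3, -4479/442, 2391/442), (-3, -2292/221, 525/221)

T1 rotate right-handed about the x-axis with cos θ = 8/17, sin θ = 15/17: (-1, -3, 1) → (-1, -39/17, -37/17); (-1, 0, 4) → (-1, -60/17, 32/17)
T2 scale by (2, 3/2, 1): (-1, -39/17, -37/17) → (-2, -117/34, -37/17); (-1, -60/17, 32/17) → (-2, -90/17, 32/17)
T3 translate by (-1, -3, -1): (-2, -117/34, -37/17) → (-3, -219/34, -54/17); (-2, -90/17, 32/17) → (-3, -141/17, 15/17)
T4 rotate right-handed about the x-axis with cos θ = 12/13, sin θ = 5/13: (-3, -219/34, -54/17) → (-3, -1044/221, -2391/442); (-3, -141/17, 15/17) → (-3, -1767/221, -525/221)
T5 reflect across z = 0: (-3, -1044/221, -2391/442) → (-3, -1044/221, 2391/442); (-3, -1767/221, -525/221) → (-3, -1767/221, 525/221)
T6 shear: y ← y − 1·z: (-3, -1044/221, 2391/442) → (-3, -4479/442, 2391/442); (-3, -1767/221, 525/221) → (-3, -2292/221, 525/221)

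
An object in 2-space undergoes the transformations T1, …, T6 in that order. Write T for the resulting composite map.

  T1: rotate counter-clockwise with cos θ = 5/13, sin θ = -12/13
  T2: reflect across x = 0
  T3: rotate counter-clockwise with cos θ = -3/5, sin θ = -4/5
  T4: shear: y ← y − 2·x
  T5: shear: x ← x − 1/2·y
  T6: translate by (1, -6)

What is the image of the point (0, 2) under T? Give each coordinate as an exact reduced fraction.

T1 rotate counter-clockwise with cos θ = 5/13, sin θ = -12/13: (0, 2) → (24/13, 10/13)
T2 reflect across x = 0: (24/13, 10/13) → (-24/13, 10/13)
T3 rotate counter-clockwise with cos θ = -3/5, sin θ = -4/5: (-24/13, 10/13) → (112/65, 66/65)
T4 shear: y ← y − 2·x: (112/65, 66/65) → (112/65, -158/65)
T5 shear: x ← x − 1/2·y: (112/65, -158/65) → (191/65, -158/65)
T6 translate by (1, -6): (191/65, -158/65) → (256/65, -548/65)

T(p) = (256/65, -548/65)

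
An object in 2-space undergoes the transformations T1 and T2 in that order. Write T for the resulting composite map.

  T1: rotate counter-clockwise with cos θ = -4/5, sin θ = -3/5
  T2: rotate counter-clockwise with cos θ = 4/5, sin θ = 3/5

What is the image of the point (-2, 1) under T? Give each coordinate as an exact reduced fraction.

T1 rotate counter-clockwise with cos θ = -4/5, sin θ = -3/5: (-2, 1) → (11/5, 2/5)
T2 rotate counter-clockwise with cos θ = 4/5, sin θ = 3/5: (11/5, 2/5) → (38/25, 41/25)

T(p) = (38/25, 41/25)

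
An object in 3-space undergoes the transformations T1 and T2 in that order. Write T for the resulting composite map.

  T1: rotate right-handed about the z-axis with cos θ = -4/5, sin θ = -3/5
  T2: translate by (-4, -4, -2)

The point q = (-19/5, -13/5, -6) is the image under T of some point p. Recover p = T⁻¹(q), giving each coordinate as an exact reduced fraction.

T1 = [-4/5 3/5 0 0; -3/5 -4/5 0 0; 0 0 1 0; 0 0 0 1]
T2·T1 = [-4/5 3/5 0 -4; -3/5 -4/5 0 -4; 0 0 1 -2; 0 0 0 1]
det M = 1; M⁻¹ = [-4/5 -3/5 0 -28/5; 3/5 -4/5 0 -4/5; 0 0 1 2; 0 0 0 1]
M⁻¹ · (-19/5, -13/5, -6)ᵀ = (-1, -1, -4)ᵀ

p = (-1, -1, -4)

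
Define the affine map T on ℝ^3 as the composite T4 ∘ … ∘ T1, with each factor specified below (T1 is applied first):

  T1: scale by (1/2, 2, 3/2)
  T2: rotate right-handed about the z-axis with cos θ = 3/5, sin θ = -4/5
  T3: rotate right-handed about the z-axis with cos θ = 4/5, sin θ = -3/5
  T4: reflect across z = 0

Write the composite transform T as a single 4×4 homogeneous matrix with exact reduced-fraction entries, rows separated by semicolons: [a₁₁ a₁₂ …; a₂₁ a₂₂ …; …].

T = [0 2 0 0; -1/2 0 0 0; 0 0 -3/2 0; 0 0 0 1]

T1 = [1/2 0 0 0; 0 2 0 0; 0 0 3/2 0; 0 0 0 1]
T2·T1 = [3/10 8/5 0 0; -2/5 6/5 0 0; 0 0 3/2 0; 0 0 0 1]
T3·…·T1 = [0 2 0 0; -1/2 0 0 0; 0 0 3/2 0; 0 0 0 1]
T4·…·T1 = [0 2 0 0; -1/2 0 0 0; 0 0 -3/2 0; 0 0 0 1]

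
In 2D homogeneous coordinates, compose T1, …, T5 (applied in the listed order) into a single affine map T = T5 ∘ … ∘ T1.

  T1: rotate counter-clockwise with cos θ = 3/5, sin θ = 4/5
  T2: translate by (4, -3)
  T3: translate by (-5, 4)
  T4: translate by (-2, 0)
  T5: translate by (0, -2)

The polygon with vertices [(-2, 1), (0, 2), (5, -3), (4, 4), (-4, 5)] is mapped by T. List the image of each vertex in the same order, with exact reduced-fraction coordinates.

T1 rotate counter-clockwise with cos θ = 3/5, sin θ = 4/5: (-2, 1) → (-2, -1); (0, 2) → (-8/5, 6/5); (5, -3) → (27/5, 11/5); (4, 4) → (-4/5, 28/5); (-4, 5) → (-32/5, -1/5)
T2 translate by (4, -3): (-2, -1) → (2, -4); (-8/5, 6/5) → (12/5, -9/5); (27/5, 11/5) → (47/5, -4/5); (-4/5, 28/5) → (16/5, 13/5); (-32/5, -1/5) → (-12/5, -16/5)
T3 translate by (-5, 4): (2, -4) → (-3, 0); (12/5, -9/5) → (-13/5, 11/5); (47/5, -4/5) → (22/5, 16/5); (16/5, 13/5) → (-9/5, 33/5); (-12/5, -16/5) → (-37/5, 4/5)
T4 translate by (-2, 0): (-3, 0) → (-5, 0); (-13/5, 11/5) → (-23/5, 11/5); (22/5, 16/5) → (12/5, 16/5); (-9/5, 33/5) → (-19/5, 33/5); (-37/5, 4/5) → (-47/5, 4/5)
T5 translate by (0, -2): (-5, 0) → (-5, -2); (-23/5, 11/5) → (-23/5, 1/5); (12/5, 16/5) → (12/5, 6/5); (-19/5, 33/5) → (-19/5, 23/5); (-47/5, 4/5) → (-47/5, -6/5)

image vertices: (-5, -2), (-23/5, 1/5), (12/5, 6/5), (-19/5, 23/5), (-47/5, -6/5)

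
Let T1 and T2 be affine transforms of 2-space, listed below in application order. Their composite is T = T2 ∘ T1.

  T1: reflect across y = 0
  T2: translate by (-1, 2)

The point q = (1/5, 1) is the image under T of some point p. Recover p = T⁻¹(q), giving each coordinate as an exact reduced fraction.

T1 = [1 0 0; 0 -1 0; 0 0 1]
T2·T1 = [1 0 -1; 0 -1 2; 0 0 1]
det M = -1; M⁻¹ = [1 0 1; 0 -1 2; 0 0 1]
M⁻¹ · (1/5, 1)ᵀ = (6/5, 1)ᵀ

p = (6/5, 1)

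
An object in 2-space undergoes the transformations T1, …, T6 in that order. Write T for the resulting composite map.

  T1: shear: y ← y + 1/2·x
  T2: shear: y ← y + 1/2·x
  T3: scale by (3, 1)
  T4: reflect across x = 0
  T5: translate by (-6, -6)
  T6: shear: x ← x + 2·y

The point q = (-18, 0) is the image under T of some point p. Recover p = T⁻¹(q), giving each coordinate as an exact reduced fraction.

T1 = [1 0 0; 1/2 1 0; 0 0 1]
T2·T1 = [1 0 0; 1 1 0; 0 0 1]
T3·…·T1 = [3 0 0; 1 1 0; 0 0 1]
T4·…·T1 = [-3 0 0; 1 1 0; 0 0 1]
T5·…·T1 = [-3 0 -6; 1 1 -6; 0 0 1]
T6·…·T1 = [-1 2 -18; 1 1 -6; 0 0 1]
det M = -3; M⁻¹ = [-1/3 2/3 -2; 1/3 1/3 8; 0 0 1]
M⁻¹ · (-18, 0)ᵀ = (4, 2)ᵀ

p = (4, 2)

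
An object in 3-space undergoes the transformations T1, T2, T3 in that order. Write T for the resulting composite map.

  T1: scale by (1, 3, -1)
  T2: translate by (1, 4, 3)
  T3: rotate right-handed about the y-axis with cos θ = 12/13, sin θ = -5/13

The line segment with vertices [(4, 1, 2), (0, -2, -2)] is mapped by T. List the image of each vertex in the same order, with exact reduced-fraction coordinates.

T1 scale by (1, 3, -1): (4, 1, 2) → (4, 3, -2); (0, -2, -2) → (0, -6, 2)
T2 translate by (1, 4, 3): (4, 3, -2) → (5, 7, 1); (0, -6, 2) → (1, -2, 5)
T3 rotate right-handed about the y-axis with cos θ = 12/13, sin θ = -5/13: (5, 7, 1) → (55/13, 7, 37/13); (1, -2, 5) → (-1, -2, 5)

image vertices: (55/13, 7, 37/13), (-1, -2, 5)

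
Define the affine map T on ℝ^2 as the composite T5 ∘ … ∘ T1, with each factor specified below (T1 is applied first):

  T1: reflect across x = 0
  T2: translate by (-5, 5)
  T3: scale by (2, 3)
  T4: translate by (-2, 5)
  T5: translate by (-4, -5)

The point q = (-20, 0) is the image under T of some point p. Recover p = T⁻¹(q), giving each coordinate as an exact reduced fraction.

T1 = [-1 0 0; 0 1 0; 0 0 1]
T2·T1 = [-1 0 -5; 0 1 5; 0 0 1]
T3·…·T1 = [-2 0 -10; 0 3 15; 0 0 1]
T4·…·T1 = [-2 0 -12; 0 3 20; 0 0 1]
T5·…·T1 = [-2 0 -16; 0 3 15; 0 0 1]
det M = -6; M⁻¹ = [-1/2 0 -8; 0 1/3 -5; 0 0 1]
M⁻¹ · (-20, 0)ᵀ = (2, -5)ᵀ

p = (2, -5)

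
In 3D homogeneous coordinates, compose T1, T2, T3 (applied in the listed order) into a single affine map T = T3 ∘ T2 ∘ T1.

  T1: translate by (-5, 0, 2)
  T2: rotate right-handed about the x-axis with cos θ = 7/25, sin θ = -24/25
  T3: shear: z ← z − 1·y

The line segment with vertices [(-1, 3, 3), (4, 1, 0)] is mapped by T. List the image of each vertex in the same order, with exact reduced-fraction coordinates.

T1 translate by (-5, 0, 2): (-1, 3, 3) → (-6, 3, 5); (4, 1, 0) → (-1, 1, 2)
T2 rotate right-handed about the x-axis with cos θ = 7/25, sin θ = -24/25: (-6, 3, 5) → (-6, 141/25, -37/25); (-1, 1, 2) → (-1, 11/5, -2/5)
T3 shear: z ← z − 1·y: (-6, 141/25, -37/25) → (-6, 141/25, -178/25); (-1, 11/5, -2/5) → (-1, 11/5, -13/5)

image vertices: (-6, 141/25, -178/25), (-1, 11/5, -13/5)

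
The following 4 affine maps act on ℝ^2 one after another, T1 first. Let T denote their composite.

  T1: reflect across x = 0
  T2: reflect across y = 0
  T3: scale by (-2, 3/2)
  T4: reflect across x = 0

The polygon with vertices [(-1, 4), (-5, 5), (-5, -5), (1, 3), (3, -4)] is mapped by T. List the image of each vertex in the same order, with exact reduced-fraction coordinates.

image vertices: (2, -6), (10, -15/2), (10, 15/2), (-2, -9/2), (-6, 6)

T1 reflect across x = 0: (-1, 4) → (1, 4); (-5, 5) → (5, 5); (-5, -5) → (5, -5); (1, 3) → (-1, 3); (3, -4) → (-3, -4)
T2 reflect across y = 0: (1, 4) → (1, -4); (5, 5) → (5, -5); (5, -5) → (5, 5); (-1, 3) → (-1, -3); (-3, -4) → (-3, 4)
T3 scale by (-2, 3/2): (1, -4) → (-2, -6); (5, -5) → (-10, -15/2); (5, 5) → (-10, 15/2); (-1, -3) → (2, -9/2); (-3, 4) → (6, 6)
T4 reflect across x = 0: (-2, -6) → (2, -6); (-10, -15/2) → (10, -15/2); (-10, 15/2) → (10, 15/2); (2, -9/2) → (-2, -9/2); (6, 6) → (-6, 6)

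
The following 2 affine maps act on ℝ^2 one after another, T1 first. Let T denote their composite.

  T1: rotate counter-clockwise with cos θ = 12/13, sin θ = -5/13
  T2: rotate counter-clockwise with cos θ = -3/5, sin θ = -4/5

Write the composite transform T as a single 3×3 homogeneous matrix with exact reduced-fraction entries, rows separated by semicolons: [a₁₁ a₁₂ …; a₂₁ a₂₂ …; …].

T = [-56/65 33/65 0; -33/65 -56/65 0; 0 0 1]

T1 = [12/13 5/13 0; -5/13 12/13 0; 0 0 1]
T2·T1 = [-56/65 33/65 0; -33/65 -56/65 0; 0 0 1]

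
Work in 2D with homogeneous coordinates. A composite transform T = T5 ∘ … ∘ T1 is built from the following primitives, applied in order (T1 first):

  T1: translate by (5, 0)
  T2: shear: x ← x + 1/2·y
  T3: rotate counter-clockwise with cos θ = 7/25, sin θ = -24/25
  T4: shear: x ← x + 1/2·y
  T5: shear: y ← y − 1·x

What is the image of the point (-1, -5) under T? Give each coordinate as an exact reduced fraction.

T(p) = (-29/5, 74/25)

T1 translate by (5, 0): (-1, -5) → (4, -5)
T2 shear: x ← x + 1/2·y: (4, -5) → (3/2, -5)
T3 rotate counter-clockwise with cos θ = 7/25, sin θ = -24/25: (3/2, -5) → (-219/50, -71/25)
T4 shear: x ← x + 1/2·y: (-219/50, -71/25) → (-29/5, -71/25)
T5 shear: y ← y − 1·x: (-29/5, -71/25) → (-29/5, 74/25)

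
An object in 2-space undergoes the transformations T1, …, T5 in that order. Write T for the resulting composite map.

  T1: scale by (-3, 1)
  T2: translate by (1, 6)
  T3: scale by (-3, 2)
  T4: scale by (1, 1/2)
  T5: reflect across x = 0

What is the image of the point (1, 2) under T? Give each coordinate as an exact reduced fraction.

T(p) = (-6, 8)

T1 scale by (-3, 1): (1, 2) → (-3, 2)
T2 translate by (1, 6): (-3, 2) → (-2, 8)
T3 scale by (-3, 2): (-2, 8) → (6, 16)
T4 scale by (1, 1/2): (6, 16) → (6, 8)
T5 reflect across x = 0: (6, 8) → (-6, 8)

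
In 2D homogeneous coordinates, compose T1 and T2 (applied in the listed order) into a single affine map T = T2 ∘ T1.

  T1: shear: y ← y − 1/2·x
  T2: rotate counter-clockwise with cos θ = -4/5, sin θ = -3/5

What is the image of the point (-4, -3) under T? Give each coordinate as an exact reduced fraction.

T(p) = (13/5, 16/5)

T1 shear: y ← y − 1/2·x: (-4, -3) → (-4, -1)
T2 rotate counter-clockwise with cos θ = -4/5, sin θ = -3/5: (-4, -1) → (13/5, 16/5)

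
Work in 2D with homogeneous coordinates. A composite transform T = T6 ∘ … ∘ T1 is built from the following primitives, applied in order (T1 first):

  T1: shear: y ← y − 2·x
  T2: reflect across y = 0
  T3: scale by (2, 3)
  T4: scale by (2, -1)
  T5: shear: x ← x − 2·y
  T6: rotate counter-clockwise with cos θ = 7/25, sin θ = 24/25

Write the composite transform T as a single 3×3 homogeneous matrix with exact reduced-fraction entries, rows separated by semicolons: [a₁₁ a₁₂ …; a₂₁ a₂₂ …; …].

T = [256/25 -114/25 0; 342/25 -123/25 0; 0 0 1]

T1 = [1 0 0; -2 1 0; 0 0 1]
T2·T1 = [1 0 0; 2 -1 0; 0 0 1]
T3·…·T1 = [2 0 0; 6 -3 0; 0 0 1]
T4·…·T1 = [4 0 0; -6 3 0; 0 0 1]
T5·…·T1 = [16 -6 0; -6 3 0; 0 0 1]
T6·…·T1 = [256/25 -114/25 0; 342/25 -123/25 0; 0 0 1]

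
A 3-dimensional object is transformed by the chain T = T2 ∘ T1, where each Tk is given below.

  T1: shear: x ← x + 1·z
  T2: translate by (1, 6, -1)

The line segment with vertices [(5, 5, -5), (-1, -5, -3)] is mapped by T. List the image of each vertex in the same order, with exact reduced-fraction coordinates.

image vertices: (1, 11, -6), (-3, 1, -4)

T1 shear: x ← x + 1·z: (5, 5, -5) → (0, 5, -5); (-1, -5, -3) → (-4, -5, -3)
T2 translate by (1, 6, -1): (0, 5, -5) → (1, 11, -6); (-4, -5, -3) → (-3, 1, -4)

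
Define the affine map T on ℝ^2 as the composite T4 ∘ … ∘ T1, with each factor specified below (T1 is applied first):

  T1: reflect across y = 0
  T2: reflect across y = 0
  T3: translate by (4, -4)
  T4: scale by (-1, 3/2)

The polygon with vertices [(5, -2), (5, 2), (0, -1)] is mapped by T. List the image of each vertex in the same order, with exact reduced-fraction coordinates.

image vertices: (-9, -9), (-9, -3), (-4, -15/2)

T1 reflect across y = 0: (5, -2) → (5, 2); (5, 2) → (5, -2); (0, -1) → (0, 1)
T2 reflect across y = 0: (5, 2) → (5, -2); (5, -2) → (5, 2); (0, 1) → (0, -1)
T3 translate by (4, -4): (5, -2) → (9, -6); (5, 2) → (9, -2); (0, -1) → (4, -5)
T4 scale by (-1, 3/2): (9, -6) → (-9, -9); (9, -2) → (-9, -3); (4, -5) → (-4, -15/2)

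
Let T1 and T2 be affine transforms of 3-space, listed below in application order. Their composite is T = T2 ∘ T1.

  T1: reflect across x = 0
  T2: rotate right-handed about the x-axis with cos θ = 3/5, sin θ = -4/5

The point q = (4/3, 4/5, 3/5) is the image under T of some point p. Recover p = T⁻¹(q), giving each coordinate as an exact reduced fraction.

p = (-4/3, 0, 1)

T1 = [-1 0 0 0; 0 1 0 0; 0 0 1 0; 0 0 0 1]
T2·T1 = [-1 0 0 0; 0 3/5 4/5 0; 0 -4/5 3/5 0; 0 0 0 1]
det M = -1; M⁻¹ = [-1 0 0 0; 0 3/5 -4/5 0; 0 4/5 3/5 0; 0 0 0 1]
M⁻¹ · (4/3, 4/5, 3/5)ᵀ = (-4/3, 0, 1)ᵀ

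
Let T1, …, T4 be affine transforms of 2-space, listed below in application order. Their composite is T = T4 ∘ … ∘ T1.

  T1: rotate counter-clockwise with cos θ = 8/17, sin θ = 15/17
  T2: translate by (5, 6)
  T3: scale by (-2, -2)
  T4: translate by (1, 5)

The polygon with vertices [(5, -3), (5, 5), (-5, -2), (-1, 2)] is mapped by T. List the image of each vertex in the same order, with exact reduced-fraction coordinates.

image vertices: (-19, -13), (-83/17, -349/17), (-133/17, 63/17), (-77/17, -121/17)

T1 rotate counter-clockwise with cos θ = 8/17, sin θ = 15/17: (5, -3) → (5, 3); (5, 5) → (-35/17, 115/17); (-5, -2) → (-10/17, -91/17); (-1, 2) → (-38/17, 1/17)
T2 translate by (5, 6): (5, 3) → (10, 9); (-35/17, 115/17) → (50/17, 217/17); (-10/17, -91/17) → (75/17, 11/17); (-38/17, 1/17) → (47/17, 103/17)
T3 scale by (-2, -2): (10, 9) → (-20, -18); (50/17, 217/17) → (-100/17, -434/17); (75/17, 11/17) → (-150/17, -22/17); (47/17, 103/17) → (-94/17, -206/17)
T4 translate by (1, 5): (-20, -18) → (-19, -13); (-100/17, -434/17) → (-83/17, -349/17); (-150/17, -22/17) → (-133/17, 63/17); (-94/17, -206/17) → (-77/17, -121/17)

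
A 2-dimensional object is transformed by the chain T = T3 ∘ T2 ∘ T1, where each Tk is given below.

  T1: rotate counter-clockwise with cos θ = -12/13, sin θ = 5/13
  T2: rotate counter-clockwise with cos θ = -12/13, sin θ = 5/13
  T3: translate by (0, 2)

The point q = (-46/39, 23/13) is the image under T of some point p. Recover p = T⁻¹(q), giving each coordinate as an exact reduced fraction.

p = (-2/3, -1)

T1 = [-12/13 -5/13 0; 5/13 -12/13 0; 0 0 1]
T2·T1 = [119/169 120/169 0; -120/169 119/169 0; 0 0 1]
T3·…·T1 = [119/169 120/169 0; -120/169 119/169 2; 0 0 1]
det M = 1; M⁻¹ = [119/169 -120/169 240/169; 120/169 119/169 -238/169; 0 0 1]
M⁻¹ · (-46/39, 23/13)ᵀ = (-2/3, -1)ᵀ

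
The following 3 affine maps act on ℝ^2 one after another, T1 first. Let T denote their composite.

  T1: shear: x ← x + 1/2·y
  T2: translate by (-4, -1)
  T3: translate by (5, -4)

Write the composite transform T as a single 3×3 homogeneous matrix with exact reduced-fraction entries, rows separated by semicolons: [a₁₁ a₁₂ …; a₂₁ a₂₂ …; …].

T1 = [1 1/2 0; 0 1 0; 0 0 1]
T2·T1 = [1 1/2 -4; 0 1 -1; 0 0 1]
T3·…·T1 = [1 1/2 1; 0 1 -5; 0 0 1]

T = [1 1/2 1; 0 1 -5; 0 0 1]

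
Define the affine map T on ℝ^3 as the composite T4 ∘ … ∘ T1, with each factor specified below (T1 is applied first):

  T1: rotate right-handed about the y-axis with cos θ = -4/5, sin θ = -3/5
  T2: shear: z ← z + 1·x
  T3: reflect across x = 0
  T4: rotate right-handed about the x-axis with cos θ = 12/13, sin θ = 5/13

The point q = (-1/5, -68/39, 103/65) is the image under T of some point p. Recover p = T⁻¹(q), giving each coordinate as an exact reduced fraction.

T1 = [-4/5 0 -3/5 0; 0 1 0 0; 3/5 0 -4/5 0; 0 0 0 1]
T2·T1 = [-4/5 0 -3/5 0; 0 1 0 0; -1/5 0 -7/5 0; 0 0 0 1]
T3·…·T1 = [4/5 0 3/5 0; 0 1 0 0; -1/5 0 -7/5 0; 0 0 0 1]
T4·…·T1 = [4/5 0 3/5 0; 1/13 12/13 7/13 0; -12/65 5/13 -84/65 0; 0 0 0 1]
det M = -1; M⁻¹ = [7/5 -3/13 36/65 0; 0 12/13 5/13 0; -1/5 4/13 -48/65 0; 0 0 0 1]
M⁻¹ · (-1/5, -68/39, 103/65)ᵀ = (1, -1, -5/3)ᵀ

p = (1, -1, -5/3)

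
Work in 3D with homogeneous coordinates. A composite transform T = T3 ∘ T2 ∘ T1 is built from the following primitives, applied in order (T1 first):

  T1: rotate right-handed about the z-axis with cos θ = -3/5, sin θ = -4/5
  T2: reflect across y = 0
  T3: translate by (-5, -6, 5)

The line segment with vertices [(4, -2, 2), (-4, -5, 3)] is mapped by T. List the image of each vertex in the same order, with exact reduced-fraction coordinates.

image vertices: (-9, -4, 7), (-33/5, -61/5, 8)

T1 rotate right-handed about the z-axis with cos θ = -3/5, sin θ = -4/5: (4, -2, 2) → (-4, -2, 2); (-4, -5, 3) → (-8/5, 31/5, 3)
T2 reflect across y = 0: (-4, -2, 2) → (-4, 2, 2); (-8/5, 31/5, 3) → (-8/5, -31/5, 3)
T3 translate by (-5, -6, 5): (-4, 2, 2) → (-9, -4, 7); (-8/5, -31/5, 3) → (-33/5, -61/5, 8)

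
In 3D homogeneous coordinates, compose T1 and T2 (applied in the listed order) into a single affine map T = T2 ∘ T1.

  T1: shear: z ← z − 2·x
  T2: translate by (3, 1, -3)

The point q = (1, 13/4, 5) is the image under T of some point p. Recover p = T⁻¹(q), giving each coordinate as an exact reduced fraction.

T1 = [1 0 0 0; 0 1 0 0; -2 0 1 0; 0 0 0 1]
T2·T1 = [1 0 0 3; 0 1 0 1; -2 0 1 -3; 0 0 0 1]
det M = 1; M⁻¹ = [1 0 0 -3; 0 1 0 -1; 2 0 1 -3; 0 0 0 1]
M⁻¹ · (1, 13/4, 5)ᵀ = (-2, 9/4, 4)ᵀ

p = (-2, 9/4, 4)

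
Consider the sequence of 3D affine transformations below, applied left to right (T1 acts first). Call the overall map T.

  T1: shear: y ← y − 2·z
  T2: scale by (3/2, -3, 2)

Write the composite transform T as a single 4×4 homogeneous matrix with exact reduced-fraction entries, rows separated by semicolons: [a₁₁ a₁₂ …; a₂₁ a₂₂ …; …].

T1 = [1 0 0 0; 0 1 -2 0; 0 0 1 0; 0 0 0 1]
T2·T1 = [3/2 0 0 0; 0 -3 6 0; 0 0 2 0; 0 0 0 1]

T = [3/2 0 0 0; 0 -3 6 0; 0 0 2 0; 0 0 0 1]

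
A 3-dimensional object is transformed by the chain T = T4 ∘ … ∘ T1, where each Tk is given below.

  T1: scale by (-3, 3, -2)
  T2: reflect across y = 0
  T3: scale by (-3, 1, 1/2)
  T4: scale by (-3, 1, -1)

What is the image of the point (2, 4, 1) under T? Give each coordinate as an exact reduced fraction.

T1 scale by (-3, 3, -2): (2, 4, 1) → (-6, 12, -2)
T2 reflect across y = 0: (-6, 12, -2) → (-6, -12, -2)
T3 scale by (-3, 1, 1/2): (-6, -12, -2) → (18, -12, -1)
T4 scale by (-3, 1, -1): (18, -12, -1) → (-54, -12, 1)

T(p) = (-54, -12, 1)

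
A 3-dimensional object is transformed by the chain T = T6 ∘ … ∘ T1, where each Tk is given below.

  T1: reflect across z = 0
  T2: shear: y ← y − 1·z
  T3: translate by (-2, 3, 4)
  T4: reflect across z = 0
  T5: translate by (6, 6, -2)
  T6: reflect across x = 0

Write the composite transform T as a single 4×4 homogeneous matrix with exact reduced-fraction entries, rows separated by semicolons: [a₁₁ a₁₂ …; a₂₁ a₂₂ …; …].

T1 = [1 0 0 0; 0 1 0 0; 0 0 -1 0; 0 0 0 1]
T2·T1 = [1 0 0 0; 0 1 1 0; 0 0 -1 0; 0 0 0 1]
T3·…·T1 = [1 0 0 -2; 0 1 1 3; 0 0 -1 4; 0 0 0 1]
T4·…·T1 = [1 0 0 -2; 0 1 1 3; 0 0 1 -4; 0 0 0 1]
T5·…·T1 = [1 0 0 4; 0 1 1 9; 0 0 1 -6; 0 0 0 1]
T6·…·T1 = [-1 0 0 -4; 0 1 1 9; 0 0 1 -6; 0 0 0 1]

T = [-1 0 0 -4; 0 1 1 9; 0 0 1 -6; 0 0 0 1]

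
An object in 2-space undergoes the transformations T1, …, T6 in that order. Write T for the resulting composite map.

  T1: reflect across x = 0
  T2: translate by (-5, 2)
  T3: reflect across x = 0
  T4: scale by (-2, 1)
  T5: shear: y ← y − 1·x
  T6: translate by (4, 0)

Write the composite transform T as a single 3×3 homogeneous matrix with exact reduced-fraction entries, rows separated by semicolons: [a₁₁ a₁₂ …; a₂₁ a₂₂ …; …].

T1 = [-1 0 0; 0 1 0; 0 0 1]
T2·T1 = [-1 0 -5; 0 1 2; 0 0 1]
T3·…·T1 = [1 0 5; 0 1 2; 0 0 1]
T4·…·T1 = [-2 0 -10; 0 1 2; 0 0 1]
T5·…·T1 = [-2 0 -10; 2 1 12; 0 0 1]
T6·…·T1 = [-2 0 -6; 2 1 12; 0 0 1]

T = [-2 0 -6; 2 1 12; 0 0 1]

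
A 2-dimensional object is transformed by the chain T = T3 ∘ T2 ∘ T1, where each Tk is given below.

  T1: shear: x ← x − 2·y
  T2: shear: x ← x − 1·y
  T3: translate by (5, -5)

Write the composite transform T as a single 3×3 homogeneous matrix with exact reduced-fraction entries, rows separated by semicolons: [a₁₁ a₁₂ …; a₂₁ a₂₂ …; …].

T = [1 -3 5; 0 1 -5; 0 0 1]

T1 = [1 -2 0; 0 1 0; 0 0 1]
T2·T1 = [1 -3 0; 0 1 0; 0 0 1]
T3·…·T1 = [1 -3 5; 0 1 -5; 0 0 1]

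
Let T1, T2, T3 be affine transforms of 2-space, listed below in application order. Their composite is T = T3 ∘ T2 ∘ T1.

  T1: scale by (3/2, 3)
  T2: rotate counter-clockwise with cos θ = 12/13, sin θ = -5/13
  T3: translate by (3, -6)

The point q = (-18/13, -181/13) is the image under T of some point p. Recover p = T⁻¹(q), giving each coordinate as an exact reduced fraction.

p = (-2/3, -3)

T1 = [3/2 0 0; 0 3 0; 0 0 1]
T2·T1 = [18/13 15/13 0; -15/26 36/13 0; 0 0 1]
T3·…·T1 = [18/13 15/13 3; -15/26 36/13 -6; 0 0 1]
det M = 9/2; M⁻¹ = [8/13 -10/39 -44/13; 5/39 4/13 19/13; 0 0 1]
M⁻¹ · (-18/13, -181/13)ᵀ = (-2/3, -3)ᵀ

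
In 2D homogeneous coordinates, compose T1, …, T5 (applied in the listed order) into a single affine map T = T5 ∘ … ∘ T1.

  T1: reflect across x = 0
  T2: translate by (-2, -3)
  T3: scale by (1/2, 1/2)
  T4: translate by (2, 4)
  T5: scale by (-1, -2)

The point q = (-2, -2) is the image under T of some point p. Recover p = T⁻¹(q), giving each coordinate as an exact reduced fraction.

T1 = [-1 0 0; 0 1 0; 0 0 1]
T2·T1 = [-1 0 -2; 0 1 -3; 0 0 1]
T3·…·T1 = [-1/2 0 -1; 0 1/2 -3/2; 0 0 1]
T4·…·T1 = [-1/2 0 1; 0 1/2 5/2; 0 0 1]
T5·…·T1 = [1/2 0 -1; 0 -1 -5; 0 0 1]
det M = -1/2; M⁻¹ = [2 0 2; 0 -1 -5; 0 0 1]
M⁻¹ · (-2, -2)ᵀ = (-2, -3)ᵀ

p = (-2, -3)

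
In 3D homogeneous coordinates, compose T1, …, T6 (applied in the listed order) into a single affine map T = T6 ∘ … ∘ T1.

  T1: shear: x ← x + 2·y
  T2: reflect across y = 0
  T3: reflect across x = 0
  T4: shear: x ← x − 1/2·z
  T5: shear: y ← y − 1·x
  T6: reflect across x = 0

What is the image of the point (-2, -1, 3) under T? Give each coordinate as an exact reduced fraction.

T(p) = (-5/2, -3/2, 3)

T1 shear: x ← x + 2·y: (-2, -1, 3) → (-4, -1, 3)
T2 reflect across y = 0: (-4, -1, 3) → (-4, 1, 3)
T3 reflect across x = 0: (-4, 1, 3) → (4, 1, 3)
T4 shear: x ← x − 1/2·z: (4, 1, 3) → (5/2, 1, 3)
T5 shear: y ← y − 1·x: (5/2, 1, 3) → (5/2, -3/2, 3)
T6 reflect across x = 0: (5/2, -3/2, 3) → (-5/2, -3/2, 3)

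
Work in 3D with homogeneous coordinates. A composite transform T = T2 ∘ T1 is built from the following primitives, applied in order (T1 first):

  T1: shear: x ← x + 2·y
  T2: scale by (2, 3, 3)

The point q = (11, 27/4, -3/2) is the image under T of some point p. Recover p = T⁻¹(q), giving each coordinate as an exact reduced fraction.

T1 = [1 2 0 0; 0 1 0 0; 0 0 1 0; 0 0 0 1]
T2·T1 = [2 4 0 0; 0 3 0 0; 0 0 3 0; 0 0 0 1]
det M = 18; M⁻¹ = [1/2 -2/3 0 0; 0 1/3 0 0; 0 0 1/3 0; 0 0 0 1]
M⁻¹ · (11, 27/4, -3/2)ᵀ = (1, 9/4, -1/2)ᵀ

p = (1, 9/4, -1/2)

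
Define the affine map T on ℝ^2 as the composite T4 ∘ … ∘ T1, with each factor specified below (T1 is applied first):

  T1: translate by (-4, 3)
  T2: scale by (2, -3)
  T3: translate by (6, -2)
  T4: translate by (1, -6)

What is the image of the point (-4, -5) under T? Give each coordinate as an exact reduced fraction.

T(p) = (-9, -2)

T1 translate by (-4, 3): (-4, -5) → (-8, -2)
T2 scale by (2, -3): (-8, -2) → (-16, 6)
T3 translate by (6, -2): (-16, 6) → (-10, 4)
T4 translate by (1, -6): (-10, 4) → (-9, -2)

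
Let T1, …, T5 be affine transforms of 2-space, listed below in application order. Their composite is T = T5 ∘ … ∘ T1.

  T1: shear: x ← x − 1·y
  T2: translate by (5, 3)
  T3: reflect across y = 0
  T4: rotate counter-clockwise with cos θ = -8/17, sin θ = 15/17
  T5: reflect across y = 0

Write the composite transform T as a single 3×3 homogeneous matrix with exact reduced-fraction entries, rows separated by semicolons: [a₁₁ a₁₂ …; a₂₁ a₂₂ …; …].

T = [-8/17 23/17 5/17; -15/17 7/17 -99/17; 0 0 1]

T1 = [1 -1 0; 0 1 0; 0 0 1]
T2·T1 = [1 -1 5; 0 1 3; 0 0 1]
T3·…·T1 = [1 -1 5; 0 -1 -3; 0 0 1]
T4·…·T1 = [-8/17 23/17 5/17; 15/17 -7/17 99/17; 0 0 1]
T5·…·T1 = [-8/17 23/17 5/17; -15/17 7/17 -99/17; 0 0 1]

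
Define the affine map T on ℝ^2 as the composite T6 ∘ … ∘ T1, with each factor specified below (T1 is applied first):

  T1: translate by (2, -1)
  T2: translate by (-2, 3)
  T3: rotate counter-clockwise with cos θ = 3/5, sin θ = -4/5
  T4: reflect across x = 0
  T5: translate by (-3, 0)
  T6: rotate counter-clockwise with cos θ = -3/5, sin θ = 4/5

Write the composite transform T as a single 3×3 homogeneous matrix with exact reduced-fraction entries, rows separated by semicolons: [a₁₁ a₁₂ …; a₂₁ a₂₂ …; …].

T1 = [1 0 2; 0 1 -1; 0 0 1]
T2·T1 = [1 0 0; 0 1 2; 0 0 1]
T3·…·T1 = [3/5 4/5 8/5; -4/5 3/5 6/5; 0 0 1]
T4·…·T1 = [-3/5 -4/5 -8/5; -4/5 3/5 6/5; 0 0 1]
T5·…·T1 = [-3/5 -4/5 -23/5; -4/5 3/5 6/5; 0 0 1]
T6·…·T1 = [1 0 9/5; 0 -1 -22/5; 0 0 1]

T = [1 0 9/5; 0 -1 -22/5; 0 0 1]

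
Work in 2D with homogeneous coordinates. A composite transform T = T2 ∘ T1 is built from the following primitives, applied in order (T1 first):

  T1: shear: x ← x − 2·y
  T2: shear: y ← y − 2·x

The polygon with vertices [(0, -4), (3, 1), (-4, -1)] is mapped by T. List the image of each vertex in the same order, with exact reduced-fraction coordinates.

image vertices: (8, -20), (1, -1), (-2, 3)

T1 shear: x ← x − 2·y: (0, -4) → (8, -4); (3, 1) → (1, 1); (-4, -1) → (-2, -1)
T2 shear: y ← y − 2·x: (8, -4) → (8, -20); (1, 1) → (1, -1); (-2, -1) → (-2, 3)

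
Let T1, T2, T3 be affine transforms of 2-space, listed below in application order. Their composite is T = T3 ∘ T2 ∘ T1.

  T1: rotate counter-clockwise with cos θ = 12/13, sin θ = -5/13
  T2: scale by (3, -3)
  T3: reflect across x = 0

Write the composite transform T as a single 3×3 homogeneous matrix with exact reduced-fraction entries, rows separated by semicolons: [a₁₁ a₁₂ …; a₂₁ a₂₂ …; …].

T1 = [12/13 5/13 0; -5/13 12/13 0; 0 0 1]
T2·T1 = [36/13 15/13 0; 15/13 -36/13 0; 0 0 1]
T3·…·T1 = [-36/13 -15/13 0; 15/13 -36/13 0; 0 0 1]

T = [-36/13 -15/13 0; 15/13 -36/13 0; 0 0 1]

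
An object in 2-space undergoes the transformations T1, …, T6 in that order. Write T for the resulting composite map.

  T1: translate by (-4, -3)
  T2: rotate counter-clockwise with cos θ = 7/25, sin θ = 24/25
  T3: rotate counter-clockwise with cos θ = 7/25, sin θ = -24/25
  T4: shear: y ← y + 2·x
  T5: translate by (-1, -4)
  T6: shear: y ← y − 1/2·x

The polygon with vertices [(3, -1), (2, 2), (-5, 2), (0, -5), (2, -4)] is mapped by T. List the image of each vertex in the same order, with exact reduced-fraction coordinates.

image vertices: (-2, -9), (-3, -15/2), (-10, -18), (-5, -35/2), (-3, -27/2)

T1 translate by (-4, -3): (3, -1) → (-1, -4); (2, 2) → (-2, -1); (-5, 2) → (-9, -1); (0, -5) → (-4, -8); (2, -4) → (-2, -7)
T2 rotate counter-clockwise with cos θ = 7/25, sin θ = 24/25: (-1, -4) → (89/25, -52/25); (-2, -1) → (2/5, -11/5); (-9, -1) → (-39/25, -223/25); (-4, -8) → (164/25, -152/25); (-2, -7) → (154/25, -97/25)
T3 rotate counter-clockwise with cos θ = 7/25, sin θ = -24/25: (89/25, -52/25) → (-1, -4); (2/5, -11/5) → (-2, -1); (-39/25, -223/25) → (-9, -1); (164/25, -152/25) → (-4, -8); (154/25, -97/25) → (-2, -7)
T4 shear: y ← y + 2·x: (-1, -4) → (-1, -6); (-2, -1) → (-2, -5); (-9, -1) → (-9, -19); (-4, -8) → (-4, -16); (-2, -7) → (-2, -11)
T5 translate by (-1, -4): (-1, -6) → (-2, -10); (-2, -5) → (-3, -9); (-9, -19) → (-10, -23); (-4, -16) → (-5, -20); (-2, -11) → (-3, -15)
T6 shear: y ← y − 1/2·x: (-2, -10) → (-2, -9); (-3, -9) → (-3, -15/2); (-10, -23) → (-10, -18); (-5, -20) → (-5, -35/2); (-3, -15) → (-3, -27/2)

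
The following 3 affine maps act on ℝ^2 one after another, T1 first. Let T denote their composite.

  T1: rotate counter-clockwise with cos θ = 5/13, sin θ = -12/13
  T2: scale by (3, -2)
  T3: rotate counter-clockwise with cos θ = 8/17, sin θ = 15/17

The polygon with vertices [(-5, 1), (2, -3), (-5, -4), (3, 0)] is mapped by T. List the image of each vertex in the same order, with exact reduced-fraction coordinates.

image vertices: (126/17, -125/17), (-138/17, -42/17), (-552/221, -3925/221), (-720/221, 1251/221)

T1 rotate counter-clockwise with cos θ = 5/13, sin θ = -12/13: (-5, 1) → (-1, 5); (2, -3) → (-2, -3); (-5, -4) → (-73/13, 40/13); (3, 0) → (15/13, -36/13)
T2 scale by (3, -2): (-1, 5) → (-3, -10); (-2, -3) → (-6, 6); (-73/13, 40/13) → (-219/13, -80/13); (15/13, -36/13) → (45/13, 72/13)
T3 rotate counter-clockwise with cos θ = 8/17, sin θ = 15/17: (-3, -10) → (126/17, -125/17); (-6, 6) → (-138/17, -42/17); (-219/13, -80/13) → (-552/221, -3925/221); (45/13, 72/13) → (-720/221, 1251/221)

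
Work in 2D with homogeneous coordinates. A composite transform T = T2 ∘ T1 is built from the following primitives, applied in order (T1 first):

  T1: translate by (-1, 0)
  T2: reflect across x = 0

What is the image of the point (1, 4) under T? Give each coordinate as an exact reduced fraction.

T1 translate by (-1, 0): (1, 4) → (0, 4)
T2 reflect across x = 0: (0, 4) → (0, 4)

T(p) = (0, 4)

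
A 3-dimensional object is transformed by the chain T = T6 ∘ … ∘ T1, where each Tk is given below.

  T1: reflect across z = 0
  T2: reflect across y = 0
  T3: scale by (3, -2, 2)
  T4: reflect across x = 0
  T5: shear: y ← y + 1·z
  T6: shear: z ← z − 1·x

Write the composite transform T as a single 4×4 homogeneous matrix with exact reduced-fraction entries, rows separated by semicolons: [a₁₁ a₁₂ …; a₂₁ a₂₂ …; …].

T1 = [1 0 0 0; 0 1 0 0; 0 0 -1 0; 0 0 0 1]
T2·T1 = [1 0 0 0; 0 -1 0 0; 0 0 -1 0; 0 0 0 1]
T3·…·T1 = [3 0 0 0; 0 2 0 0; 0 0 -2 0; 0 0 0 1]
T4·…·T1 = [-3 0 0 0; 0 2 0 0; 0 0 -2 0; 0 0 0 1]
T5·…·T1 = [-3 0 0 0; 0 2 -2 0; 0 0 -2 0; 0 0 0 1]
T6·…·T1 = [-3 0 0 0; 0 2 -2 0; 3 0 -2 0; 0 0 0 1]

T = [-3 0 0 0; 0 2 -2 0; 3 0 -2 0; 0 0 0 1]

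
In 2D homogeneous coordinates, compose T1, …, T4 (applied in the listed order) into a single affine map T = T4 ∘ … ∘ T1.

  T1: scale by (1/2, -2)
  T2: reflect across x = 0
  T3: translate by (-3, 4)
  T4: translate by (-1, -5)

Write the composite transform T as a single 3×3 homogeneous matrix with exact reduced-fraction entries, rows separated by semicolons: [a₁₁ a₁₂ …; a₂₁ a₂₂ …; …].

T = [-1/2 0 -4; 0 -2 -1; 0 0 1]

T1 = [1/2 0 0; 0 -2 0; 0 0 1]
T2·T1 = [-1/2 0 0; 0 -2 0; 0 0 1]
T3·…·T1 = [-1/2 0 -3; 0 -2 4; 0 0 1]
T4·…·T1 = [-1/2 0 -4; 0 -2 -1; 0 0 1]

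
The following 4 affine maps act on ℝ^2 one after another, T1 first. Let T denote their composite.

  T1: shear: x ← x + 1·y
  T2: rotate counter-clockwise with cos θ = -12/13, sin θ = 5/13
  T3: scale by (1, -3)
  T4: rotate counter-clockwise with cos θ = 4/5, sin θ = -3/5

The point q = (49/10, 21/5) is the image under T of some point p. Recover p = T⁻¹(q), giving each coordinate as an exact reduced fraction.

T1 = [1 1 0; 0 1 0; 0 0 1]
T2·T1 = [-12/13 -17/13 0; 5/13 -7/13 0; 0 0 1]
T3·…·T1 = [-12/13 -17/13 0; -15/13 21/13 0; 0 0 1]
T4·…·T1 = [-93/65 -1/13 0; -24/65 27/13 0; 0 0 1]
det M = -3; M⁻¹ = [-9/13 -1/39 0; -8/65 31/65 0; 0 0 1]
M⁻¹ · (49/10, 21/5)ᵀ = (-7/2, 7/5)ᵀ

p = (-7/2, 7/5)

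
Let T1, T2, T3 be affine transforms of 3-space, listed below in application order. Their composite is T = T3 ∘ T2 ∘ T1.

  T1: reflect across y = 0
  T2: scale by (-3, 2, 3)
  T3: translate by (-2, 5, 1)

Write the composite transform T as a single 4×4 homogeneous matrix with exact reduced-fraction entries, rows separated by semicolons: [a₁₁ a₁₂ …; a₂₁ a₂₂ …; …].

T1 = [1 0 0 0; 0 -1 0 0; 0 0 1 0; 0 0 0 1]
T2·T1 = [-3 0 0 0; 0 -2 0 0; 0 0 3 0; 0 0 0 1]
T3·…·T1 = [-3 0 0 -2; 0 -2 0 5; 0 0 3 1; 0 0 0 1]

T = [-3 0 0 -2; 0 -2 0 5; 0 0 3 1; 0 0 0 1]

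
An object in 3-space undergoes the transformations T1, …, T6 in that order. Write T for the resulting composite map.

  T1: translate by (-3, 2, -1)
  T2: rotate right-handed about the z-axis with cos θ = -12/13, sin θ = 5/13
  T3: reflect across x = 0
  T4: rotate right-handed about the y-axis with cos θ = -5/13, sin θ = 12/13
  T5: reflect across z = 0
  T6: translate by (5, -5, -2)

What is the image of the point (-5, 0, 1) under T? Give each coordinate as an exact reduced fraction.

T(p) = (1275/169, -129/13, -1370/169)

T1 translate by (-3, 2, -1): (-5, 0, 1) → (-8, 2, 0)
T2 rotate right-handed about the z-axis with cos θ = -12/13, sin θ = 5/13: (-8, 2, 0) → (86/13, -64/13, 0)
T3 reflect across x = 0: (86/13, -64/13, 0) → (-86/13, -64/13, 0)
T4 rotate right-handed about the y-axis with cos θ = -5/13, sin θ = 12/13: (-86/13, -64/13, 0) → (430/169, -64/13, 1032/169)
T5 reflect across z = 0: (430/169, -64/13, 1032/169) → (430/169, -64/13, -1032/169)
T6 translate by (5, -5, -2): (430/169, -64/13, -1032/169) → (1275/169, -129/13, -1370/169)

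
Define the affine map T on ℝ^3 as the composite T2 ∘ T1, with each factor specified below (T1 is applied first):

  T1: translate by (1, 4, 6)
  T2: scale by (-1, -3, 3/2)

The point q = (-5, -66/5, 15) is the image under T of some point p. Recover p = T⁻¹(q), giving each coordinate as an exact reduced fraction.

T1 = [1 0 0 1; 0 1 0 4; 0 0 1 6; 0 0 0 1]
T2·T1 = [-1 0 0 -1; 0 -3 0 -12; 0 0 3/2 9; 0 0 0 1]
det M = 9/2; M⁻¹ = [-1 0 0 -1; 0 -1/3 0 -4; 0 0 2/3 -6; 0 0 0 1]
M⁻¹ · (-5, -66/5, 15)ᵀ = (4, 2/5, 4)ᵀ

p = (4, 2/5, 4)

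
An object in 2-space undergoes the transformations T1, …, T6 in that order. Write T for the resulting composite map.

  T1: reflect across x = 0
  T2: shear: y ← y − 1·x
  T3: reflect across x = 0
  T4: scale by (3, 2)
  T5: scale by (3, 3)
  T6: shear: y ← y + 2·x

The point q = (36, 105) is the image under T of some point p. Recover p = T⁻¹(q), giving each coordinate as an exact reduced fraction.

p = (4, 3/2)

T1 = [-1 0 0; 0 1 0; 0 0 1]
T2·T1 = [-1 0 0; 1 1 0; 0 0 1]
T3·…·T1 = [1 0 0; 1 1 0; 0 0 1]
T4·…·T1 = [3 0 0; 2 2 0; 0 0 1]
T5·…·T1 = [9 0 0; 6 6 0; 0 0 1]
T6·…·T1 = [9 0 0; 24 6 0; 0 0 1]
det M = 54; M⁻¹ = [1/9 0 0; -4/9 1/6 0; 0 0 1]
M⁻¹ · (36, 105)ᵀ = (4, 3/2)ᵀ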